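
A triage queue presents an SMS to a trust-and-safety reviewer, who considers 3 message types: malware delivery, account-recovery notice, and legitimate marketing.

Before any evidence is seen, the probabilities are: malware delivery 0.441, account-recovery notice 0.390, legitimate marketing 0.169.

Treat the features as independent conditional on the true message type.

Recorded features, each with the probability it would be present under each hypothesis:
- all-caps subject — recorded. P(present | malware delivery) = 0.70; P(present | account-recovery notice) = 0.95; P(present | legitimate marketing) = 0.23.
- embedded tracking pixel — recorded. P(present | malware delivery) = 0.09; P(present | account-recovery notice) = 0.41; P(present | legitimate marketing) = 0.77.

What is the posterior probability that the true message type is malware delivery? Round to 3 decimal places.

0.133

Multiply each prior by the joint likelihood of the feature pattern:
  malware delivery: 0.441 × 0.70 × 0.09 = 0.027783
  account-recovery notice: 0.390 × 0.95 × 0.41 = 0.1519
  legitimate marketing: 0.169 × 0.23 × 0.77 = 0.02993
The unnormalized weights sum to 0.20962.
P(malware delivery | evidence) = 0.027783 / 0.20962 ≈ 0.133.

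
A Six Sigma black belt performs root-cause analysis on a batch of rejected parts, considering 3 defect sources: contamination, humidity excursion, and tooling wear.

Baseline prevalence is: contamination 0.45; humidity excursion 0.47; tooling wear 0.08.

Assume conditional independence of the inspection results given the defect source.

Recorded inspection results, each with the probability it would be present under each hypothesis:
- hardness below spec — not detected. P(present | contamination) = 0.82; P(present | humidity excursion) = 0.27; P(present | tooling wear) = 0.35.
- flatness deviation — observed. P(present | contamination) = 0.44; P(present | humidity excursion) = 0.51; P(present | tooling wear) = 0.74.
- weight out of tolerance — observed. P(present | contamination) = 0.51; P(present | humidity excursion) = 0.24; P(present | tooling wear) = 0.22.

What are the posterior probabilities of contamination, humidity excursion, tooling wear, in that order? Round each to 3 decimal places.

0.265, 0.612, 0.123

By Bayes' rule with conditional independence, the unnormalized weight for each hypothesis is prior × ∏ likelihoods (using 1 − P(present | H) for each absent inspection result):
  contamination: 0.45 × (1 − 0.82) × 0.44 × 0.51 = 0.018176
  humidity excursion: 0.47 × (1 − 0.27) × 0.51 × 0.24 = 0.041995
  tooling wear: 0.08 × (1 − 0.35) × 0.74 × 0.22 = 0.0084656
Marginal likelihood of the evidence = 0.068637.
P(contamination | evidence) = 0.018176 / 0.068637 ≈ 0.265
P(humidity excursion | evidence) = 0.041995 / 0.068637 ≈ 0.612
P(tooling wear | evidence) = 0.0084656 / 0.068637 ≈ 0.123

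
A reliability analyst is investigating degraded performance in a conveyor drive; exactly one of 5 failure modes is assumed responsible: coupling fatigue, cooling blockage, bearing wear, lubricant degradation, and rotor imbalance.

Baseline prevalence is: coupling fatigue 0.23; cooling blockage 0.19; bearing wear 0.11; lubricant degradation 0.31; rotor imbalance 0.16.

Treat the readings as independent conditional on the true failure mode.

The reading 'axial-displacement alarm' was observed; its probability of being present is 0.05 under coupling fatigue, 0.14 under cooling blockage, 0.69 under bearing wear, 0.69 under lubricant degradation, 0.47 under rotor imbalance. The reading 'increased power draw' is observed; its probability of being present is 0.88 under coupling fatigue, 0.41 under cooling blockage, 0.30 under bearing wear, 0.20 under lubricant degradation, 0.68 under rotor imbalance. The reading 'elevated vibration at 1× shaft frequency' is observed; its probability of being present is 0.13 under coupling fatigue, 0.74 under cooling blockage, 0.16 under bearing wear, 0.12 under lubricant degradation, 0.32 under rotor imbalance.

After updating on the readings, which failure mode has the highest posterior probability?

By Bayes' rule with conditional independence, the unnormalized weight for each hypothesis is prior × ∏ likelihoods:
  coupling fatigue: 0.23 × 0.05 × 0.88 × 0.13 = 0.0013156
  cooling blockage: 0.19 × 0.14 × 0.41 × 0.74 = 0.0080704
  bearing wear: 0.11 × 0.69 × 0.30 × 0.16 = 0.0036432
  lubricant degradation: 0.31 × 0.69 × 0.20 × 0.12 = 0.0051336
  rotor imbalance: 0.16 × 0.47 × 0.68 × 0.32 = 0.016364
The unnormalized weights sum to 0.034526.
P(coupling fatigue | evidence) ≈ 0.0013156 / 0.034526 ≈ 0.038
P(cooling blockage | evidence) ≈ 0.0080704 / 0.034526 ≈ 0.234
P(bearing wear | evidence) ≈ 0.0036432 / 0.034526 ≈ 0.106
P(lubricant degradation | evidence) ≈ 0.0051336 / 0.034526 ≈ 0.149
P(rotor imbalance | evidence) ≈ 0.016364 / 0.034526 ≈ 0.474
The largest is 0.474, so rotor imbalance is most probable.

rotor imbalance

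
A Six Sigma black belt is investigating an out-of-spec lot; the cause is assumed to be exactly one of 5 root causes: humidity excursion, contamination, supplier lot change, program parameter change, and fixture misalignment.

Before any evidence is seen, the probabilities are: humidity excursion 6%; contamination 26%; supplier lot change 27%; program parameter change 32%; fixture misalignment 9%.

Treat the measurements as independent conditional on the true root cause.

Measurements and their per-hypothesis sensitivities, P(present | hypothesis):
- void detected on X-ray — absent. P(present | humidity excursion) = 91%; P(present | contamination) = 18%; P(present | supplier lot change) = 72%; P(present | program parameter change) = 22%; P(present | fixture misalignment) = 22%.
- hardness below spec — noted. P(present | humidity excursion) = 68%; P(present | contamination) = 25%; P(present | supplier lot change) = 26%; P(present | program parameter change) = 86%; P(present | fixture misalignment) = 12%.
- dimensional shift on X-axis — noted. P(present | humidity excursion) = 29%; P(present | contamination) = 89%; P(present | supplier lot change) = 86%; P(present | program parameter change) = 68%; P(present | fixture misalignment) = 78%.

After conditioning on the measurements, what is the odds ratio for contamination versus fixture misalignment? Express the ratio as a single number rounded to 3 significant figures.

Unnormalized posterior weight (prior times the measurement likelihoods) for each of the two hypotheses (using 1 − P(present | H) for each absent measurement):
  contamination: 0.26 × (1 − 0.18) × 0.25 × 0.89 = 0.047437
  fixture misalignment: 0.09 × (1 − 0.22) × 0.12 × 0.78 = 0.0065707
Posterior odds = 0.047437 / 0.0065707 ≈ 7.22.

7.22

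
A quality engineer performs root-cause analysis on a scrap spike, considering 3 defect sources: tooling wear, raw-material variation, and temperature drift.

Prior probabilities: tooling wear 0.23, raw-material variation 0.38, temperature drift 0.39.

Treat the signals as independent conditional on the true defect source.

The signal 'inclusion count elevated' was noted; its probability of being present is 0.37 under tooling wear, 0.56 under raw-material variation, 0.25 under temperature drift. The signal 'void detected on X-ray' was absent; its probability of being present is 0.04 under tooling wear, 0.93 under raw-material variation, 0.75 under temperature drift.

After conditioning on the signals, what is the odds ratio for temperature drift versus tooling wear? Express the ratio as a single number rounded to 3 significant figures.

0.298

Posterior odds equal prior odds times the likelihood ratio; only the two competing hypotheses matter (using 1 − P(present | H) for each absent signal).
  temperature drift: 0.39 × 0.25 × (1 − 0.75) = 0.024375
  tooling wear: 0.23 × 0.37 × (1 − 0.04) = 0.081696
Odds(temperature drift : tooling wear) = 0.024375 / 0.081696 ≈ 0.298.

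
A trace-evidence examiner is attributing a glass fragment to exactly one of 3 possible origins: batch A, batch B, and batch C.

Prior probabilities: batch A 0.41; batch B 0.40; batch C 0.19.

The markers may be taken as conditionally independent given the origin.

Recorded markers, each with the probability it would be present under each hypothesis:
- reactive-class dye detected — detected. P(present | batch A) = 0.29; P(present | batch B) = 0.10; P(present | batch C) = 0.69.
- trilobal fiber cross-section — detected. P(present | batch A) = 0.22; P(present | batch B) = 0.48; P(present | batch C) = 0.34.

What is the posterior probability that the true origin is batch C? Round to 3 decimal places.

0.496

By Bayes' rule with conditional independence, the unnormalized weight for each hypothesis is prior × ∏ likelihoods:
  batch A: 0.41 × 0.29 × 0.22 = 0.026158
  batch B: 0.40 × 0.10 × 0.48 = 0.0192
  batch C: 0.19 × 0.69 × 0.34 = 0.044574
Normalizing constant Z = 0.026158 + 0.0192 + 0.044574 = 0.089932.
P(batch C | evidence) = 0.044574 / 0.089932 ≈ 0.496.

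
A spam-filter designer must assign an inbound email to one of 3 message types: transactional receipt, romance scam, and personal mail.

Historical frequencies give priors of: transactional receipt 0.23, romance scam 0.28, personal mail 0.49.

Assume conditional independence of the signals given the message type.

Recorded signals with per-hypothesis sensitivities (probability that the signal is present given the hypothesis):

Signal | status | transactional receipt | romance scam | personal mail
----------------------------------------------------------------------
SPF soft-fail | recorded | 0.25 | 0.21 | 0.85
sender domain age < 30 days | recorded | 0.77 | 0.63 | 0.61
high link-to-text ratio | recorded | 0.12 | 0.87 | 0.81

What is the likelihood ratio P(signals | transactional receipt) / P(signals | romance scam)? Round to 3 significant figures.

0.201

The Bayes factor is the ratio of the joint likelihoods of the signal pattern under the two hypotheses.
  transactional receipt: 0.25 × 0.77 × 0.12 = 0.0231
  romance scam: 0.21 × 0.63 × 0.87 = 0.1151
Bayes factor = 0.0231 / 0.1151 ≈ 0.201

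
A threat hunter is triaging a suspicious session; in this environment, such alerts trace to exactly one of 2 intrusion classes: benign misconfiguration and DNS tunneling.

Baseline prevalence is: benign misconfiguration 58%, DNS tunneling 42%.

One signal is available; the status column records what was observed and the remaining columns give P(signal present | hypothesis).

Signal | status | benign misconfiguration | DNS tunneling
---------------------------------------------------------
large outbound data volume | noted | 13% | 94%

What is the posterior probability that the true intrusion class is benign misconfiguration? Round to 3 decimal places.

By Bayes' rule, the unnormalized weight for each hypothesis is prior × likelihood:
  benign misconfiguration: 0.58 × 0.13 = 0.0754
  DNS tunneling: 0.42 × 0.94 = 0.3948
Marginal likelihood of the evidence = 0.4702.
P(benign misconfiguration | evidence) = 0.0754 / 0.4702 ≈ 0.160.

0.160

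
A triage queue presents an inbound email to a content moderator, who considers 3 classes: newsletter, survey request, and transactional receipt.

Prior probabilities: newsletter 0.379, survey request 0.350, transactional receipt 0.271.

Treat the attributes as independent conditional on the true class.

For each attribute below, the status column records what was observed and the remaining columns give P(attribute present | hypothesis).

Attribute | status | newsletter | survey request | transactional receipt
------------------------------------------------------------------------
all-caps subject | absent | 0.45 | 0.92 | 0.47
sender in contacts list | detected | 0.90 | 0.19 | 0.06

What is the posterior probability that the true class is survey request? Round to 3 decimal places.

0.026

Multiply each prior by the joint likelihood of the attribute pattern (using 1 − P(present | H) for each absent attribute):
  newsletter: 0.379 × (1 − 0.45) × 0.90 = 0.18761
  survey request: 0.350 × (1 − 0.92) × 0.19 = 0.00532
  transactional receipt: 0.271 × (1 − 0.47) × 0.06 = 0.0086178
The unnormalized weights sum to 0.20154.
P(survey request | evidence) = 0.00532 / 0.20154 ≈ 0.026.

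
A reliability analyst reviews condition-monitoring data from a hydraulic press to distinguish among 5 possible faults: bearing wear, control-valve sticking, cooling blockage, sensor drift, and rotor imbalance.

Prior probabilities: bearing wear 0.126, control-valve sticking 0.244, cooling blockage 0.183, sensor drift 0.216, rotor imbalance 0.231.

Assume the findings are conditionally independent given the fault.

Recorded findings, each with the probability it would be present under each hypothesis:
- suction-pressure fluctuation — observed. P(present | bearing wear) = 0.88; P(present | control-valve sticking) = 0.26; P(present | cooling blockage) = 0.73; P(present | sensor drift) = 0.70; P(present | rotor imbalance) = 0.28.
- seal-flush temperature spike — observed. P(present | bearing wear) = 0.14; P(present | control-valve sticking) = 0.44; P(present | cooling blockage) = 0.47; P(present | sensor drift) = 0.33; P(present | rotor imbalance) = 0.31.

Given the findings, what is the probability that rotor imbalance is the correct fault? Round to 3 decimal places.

For each hypothesis, the unnormalized posterior weight is prior × product of the finding likelihoods:
  bearing wear: 0.126 × 0.88 × 0.14 = 0.015523
  control-valve sticking: 0.244 × 0.26 × 0.44 = 0.027914
  cooling blockage: 0.183 × 0.73 × 0.47 = 0.062787
  sensor drift: 0.216 × 0.70 × 0.33 = 0.049896
  rotor imbalance: 0.231 × 0.28 × 0.31 = 0.020051
Normalizing constant Z = 0.015523 + 0.027914 + 0.062787 + 0.049896 + 0.020051 = 0.17617.
P(rotor imbalance | evidence) = 0.020051 / 0.17617 ≈ 0.114.

0.114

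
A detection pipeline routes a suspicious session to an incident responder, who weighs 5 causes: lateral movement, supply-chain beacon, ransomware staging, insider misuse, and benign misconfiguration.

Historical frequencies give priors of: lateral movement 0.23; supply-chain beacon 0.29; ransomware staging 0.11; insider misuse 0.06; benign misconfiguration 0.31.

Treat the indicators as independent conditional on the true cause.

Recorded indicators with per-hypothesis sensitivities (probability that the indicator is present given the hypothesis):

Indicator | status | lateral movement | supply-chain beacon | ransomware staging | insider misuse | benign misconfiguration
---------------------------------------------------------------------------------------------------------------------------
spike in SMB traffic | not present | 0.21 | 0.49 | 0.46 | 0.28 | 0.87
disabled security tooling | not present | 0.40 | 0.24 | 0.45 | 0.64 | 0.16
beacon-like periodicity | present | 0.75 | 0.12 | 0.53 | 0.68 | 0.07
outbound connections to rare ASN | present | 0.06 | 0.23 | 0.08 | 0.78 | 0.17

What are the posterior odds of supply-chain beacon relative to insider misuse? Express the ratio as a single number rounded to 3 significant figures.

Unnormalized posterior weight (prior times the indicator likelihoods) for each of the two hypotheses (using 1 − P(present | H) for each absent indicator):
  supply-chain beacon: 0.29 × (1 − 0.49) × (1 − 0.24) × 0.12 × 0.23 = 0.0031024
  insider misuse: 0.06 × (1 − 0.28) × (1 − 0.64) × 0.68 × 0.78 = 0.0082488
Odds(supply-chain beacon : insider misuse) = 0.0031024 / 0.0082488 ≈ 0.376.

0.376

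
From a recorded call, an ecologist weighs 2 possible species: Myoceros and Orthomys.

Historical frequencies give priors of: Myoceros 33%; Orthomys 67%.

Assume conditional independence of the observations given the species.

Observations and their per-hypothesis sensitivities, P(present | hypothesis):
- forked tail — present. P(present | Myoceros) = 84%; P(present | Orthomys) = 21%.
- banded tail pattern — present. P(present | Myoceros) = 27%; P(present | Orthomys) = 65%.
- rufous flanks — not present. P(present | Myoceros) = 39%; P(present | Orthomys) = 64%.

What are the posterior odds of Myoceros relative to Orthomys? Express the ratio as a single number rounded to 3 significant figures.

Unnormalized posterior weight (prior times the observation likelihoods) for each of the two hypotheses (using 1 − P(present | H) for each absent observation):
  Myoceros: 0.33 × 0.84 × 0.27 × (1 − 0.39) = 0.045655
  Orthomys: 0.67 × 0.21 × 0.65 × (1 − 0.64) = 0.032924
Odds(Myoceros : Orthomys) = 0.045655 / 0.032924 ≈ 1.39.

1.39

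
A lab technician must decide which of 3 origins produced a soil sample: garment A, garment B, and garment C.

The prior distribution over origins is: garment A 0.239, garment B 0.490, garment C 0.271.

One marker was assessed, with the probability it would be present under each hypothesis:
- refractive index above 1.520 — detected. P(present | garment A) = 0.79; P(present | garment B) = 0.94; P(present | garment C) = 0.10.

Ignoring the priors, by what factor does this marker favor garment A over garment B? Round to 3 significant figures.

0.840

The Bayes factor is the ratio of the two likelihoods.
  garment A: 0.79
  garment B: 0.94
Bayes factor = 0.79 / 0.94 ≈ 0.840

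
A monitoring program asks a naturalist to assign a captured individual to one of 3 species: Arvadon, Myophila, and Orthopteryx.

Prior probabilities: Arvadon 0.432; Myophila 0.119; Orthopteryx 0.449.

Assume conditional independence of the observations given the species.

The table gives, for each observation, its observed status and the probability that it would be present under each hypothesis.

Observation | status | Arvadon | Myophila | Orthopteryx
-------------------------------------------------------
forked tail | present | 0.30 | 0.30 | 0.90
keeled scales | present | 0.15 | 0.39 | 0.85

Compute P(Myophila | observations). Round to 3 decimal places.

By Bayes' rule with conditional independence, the unnormalized weight for each hypothesis is prior × ∏ likelihoods:
  Arvadon: 0.432 × 0.30 × 0.15 = 0.01944
  Myophila: 0.119 × 0.30 × 0.39 = 0.013923
  Orthopteryx: 0.449 × 0.90 × 0.85 = 0.34348
The unnormalized weights sum to 0.37685.
P(Myophila | evidence) = 0.013923 / 0.37685 ≈ 0.037.

0.037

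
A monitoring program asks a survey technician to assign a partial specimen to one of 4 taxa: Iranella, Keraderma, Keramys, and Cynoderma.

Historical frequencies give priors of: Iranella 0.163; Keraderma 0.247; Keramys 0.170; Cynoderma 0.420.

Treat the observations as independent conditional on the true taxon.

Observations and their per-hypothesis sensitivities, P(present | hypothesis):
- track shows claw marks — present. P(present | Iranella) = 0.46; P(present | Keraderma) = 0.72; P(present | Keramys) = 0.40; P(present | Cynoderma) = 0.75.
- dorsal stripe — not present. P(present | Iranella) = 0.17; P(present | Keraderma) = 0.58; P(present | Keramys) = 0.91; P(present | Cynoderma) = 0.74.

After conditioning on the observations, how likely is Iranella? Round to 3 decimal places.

By Bayes' rule with conditional independence, the unnormalized weight for each hypothesis is prior × ∏ likelihoods (using 1 − P(present | H) for each absent observation):
  Iranella: 0.163 × 0.46 × (1 − 0.17) = 0.062233
  Keraderma: 0.247 × 0.72 × (1 − 0.58) = 0.074693
  Keramys: 0.170 × 0.40 × (1 − 0.91) = 0.00612
  Cynoderma: 0.420 × 0.75 × (1 − 0.74) = 0.0819
The unnormalized weights sum to 0.22495.
P(Iranella | evidence) = 0.062233 / 0.22495 ≈ 0.277.

0.277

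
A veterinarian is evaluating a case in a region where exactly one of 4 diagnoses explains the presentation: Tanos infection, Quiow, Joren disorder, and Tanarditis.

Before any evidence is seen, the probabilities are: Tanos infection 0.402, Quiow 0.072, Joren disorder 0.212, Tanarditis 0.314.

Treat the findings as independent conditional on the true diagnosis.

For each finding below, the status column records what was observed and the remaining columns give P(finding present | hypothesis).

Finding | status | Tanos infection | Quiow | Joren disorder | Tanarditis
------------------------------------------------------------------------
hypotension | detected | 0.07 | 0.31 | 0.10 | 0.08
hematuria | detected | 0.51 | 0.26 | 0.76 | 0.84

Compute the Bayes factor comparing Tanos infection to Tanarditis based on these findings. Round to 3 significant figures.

Take the product of per-finding likelihoods under each hypothesis, then divide.
  Tanos infection: 0.07 × 0.51 = 0.0357
  Tanarditis: 0.08 × 0.84 = 0.0672
Bayes factor = 0.0357 / 0.0672 ≈ 0.531

0.531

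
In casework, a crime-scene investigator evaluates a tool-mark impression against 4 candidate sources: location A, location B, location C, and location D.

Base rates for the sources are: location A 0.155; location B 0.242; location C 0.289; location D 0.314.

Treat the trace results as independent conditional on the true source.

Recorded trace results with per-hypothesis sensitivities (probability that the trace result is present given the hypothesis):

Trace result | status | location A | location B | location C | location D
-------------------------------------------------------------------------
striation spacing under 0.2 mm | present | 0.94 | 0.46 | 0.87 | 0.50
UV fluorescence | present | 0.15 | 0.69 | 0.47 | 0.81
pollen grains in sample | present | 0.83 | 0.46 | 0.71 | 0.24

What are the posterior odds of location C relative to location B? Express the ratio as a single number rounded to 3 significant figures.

2.37

Posterior odds equal prior odds times the likelihood ratio; only the two competing hypotheses matter.
  location C: 0.289 × 0.87 × 0.47 × 0.71 = 0.083902
  location B: 0.242 × 0.46 × 0.69 × 0.46 = 0.035333
Posterior odds = 0.083902 / 0.035333 ≈ 2.37.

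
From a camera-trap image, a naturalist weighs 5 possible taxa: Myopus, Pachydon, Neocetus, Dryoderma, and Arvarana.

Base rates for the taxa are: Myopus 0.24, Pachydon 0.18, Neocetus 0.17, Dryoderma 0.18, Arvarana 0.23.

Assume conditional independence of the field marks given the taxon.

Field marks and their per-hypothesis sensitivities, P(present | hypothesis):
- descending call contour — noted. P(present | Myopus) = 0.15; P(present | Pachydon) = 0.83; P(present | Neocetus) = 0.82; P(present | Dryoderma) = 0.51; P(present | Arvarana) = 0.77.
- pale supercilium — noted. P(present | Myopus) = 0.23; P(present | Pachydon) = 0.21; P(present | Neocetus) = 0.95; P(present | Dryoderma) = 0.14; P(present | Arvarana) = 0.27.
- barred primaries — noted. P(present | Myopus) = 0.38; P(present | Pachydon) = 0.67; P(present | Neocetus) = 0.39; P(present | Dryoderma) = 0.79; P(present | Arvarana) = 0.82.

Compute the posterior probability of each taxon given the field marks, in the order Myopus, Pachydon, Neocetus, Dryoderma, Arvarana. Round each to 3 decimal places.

0.025, 0.168, 0.413, 0.081, 0.313

For each hypothesis, the unnormalized posterior weight is prior × product of the field mark likelihoods:
  Myopus: 0.24 × 0.15 × 0.23 × 0.38 = 0.0031464
  Pachydon: 0.18 × 0.83 × 0.21 × 0.67 = 0.021021
  Neocetus: 0.17 × 0.82 × 0.95 × 0.39 = 0.051648
  Dryoderma: 0.18 × 0.51 × 0.14 × 0.79 = 0.010153
  Arvarana: 0.23 × 0.77 × 0.27 × 0.82 = 0.03921
Marginal likelihood of the evidence = 0.12518.
P(Myopus | evidence) = 0.0031464 / 0.12518 ≈ 0.025
P(Pachydon | evidence) = 0.021021 / 0.12518 ≈ 0.168
P(Neocetus | evidence) = 0.051648 / 0.12518 ≈ 0.413
P(Dryoderma | evidence) = 0.010153 / 0.12518 ≈ 0.081
P(Arvarana | evidence) = 0.03921 / 0.12518 ≈ 0.313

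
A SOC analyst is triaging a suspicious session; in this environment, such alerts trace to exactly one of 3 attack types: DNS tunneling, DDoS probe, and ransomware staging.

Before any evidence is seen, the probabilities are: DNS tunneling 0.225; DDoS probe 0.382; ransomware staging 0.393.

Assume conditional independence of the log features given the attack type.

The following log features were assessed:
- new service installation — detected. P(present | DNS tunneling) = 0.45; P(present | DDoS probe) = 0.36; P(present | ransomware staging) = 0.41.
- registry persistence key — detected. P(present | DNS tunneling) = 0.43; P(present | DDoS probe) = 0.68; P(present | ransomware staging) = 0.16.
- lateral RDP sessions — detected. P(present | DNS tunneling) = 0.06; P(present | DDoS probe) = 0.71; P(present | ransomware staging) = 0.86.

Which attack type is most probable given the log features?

For each hypothesis, the unnormalized posterior weight is prior × product of the log feature likelihoods:
  DNS tunneling: 0.225 × 0.45 × 0.43 × 0.06 = 0.0026122
  DDoS probe: 0.382 × 0.36 × 0.68 × 0.71 = 0.066395
  ransomware staging: 0.393 × 0.41 × 0.16 × 0.86 = 0.022171
Marginal likelihood of the evidence = 0.091178.
P(DNS tunneling | evidence) ≈ 0.0026122 / 0.091178 ≈ 0.029
P(DDoS probe | evidence) ≈ 0.066395 / 0.091178 ≈ 0.728
P(ransomware staging | evidence) ≈ 0.022171 / 0.091178 ≈ 0.243
The largest is 0.728, so DDoS probe is most probable.

DDoS probe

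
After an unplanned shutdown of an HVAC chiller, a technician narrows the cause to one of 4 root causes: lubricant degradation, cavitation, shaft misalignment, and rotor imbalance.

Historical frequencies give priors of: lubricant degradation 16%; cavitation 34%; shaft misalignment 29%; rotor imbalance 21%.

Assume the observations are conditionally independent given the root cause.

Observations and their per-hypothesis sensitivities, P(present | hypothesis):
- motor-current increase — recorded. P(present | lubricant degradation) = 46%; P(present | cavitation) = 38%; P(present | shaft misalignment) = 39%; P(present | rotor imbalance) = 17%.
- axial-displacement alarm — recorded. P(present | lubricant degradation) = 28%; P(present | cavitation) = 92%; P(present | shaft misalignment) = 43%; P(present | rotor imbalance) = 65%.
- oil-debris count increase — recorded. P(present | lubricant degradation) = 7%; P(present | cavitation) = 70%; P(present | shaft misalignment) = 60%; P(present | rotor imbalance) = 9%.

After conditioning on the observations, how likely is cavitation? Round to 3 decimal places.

By Bayes' rule with conditional independence, the unnormalized weight for each hypothesis is prior × ∏ likelihoods:
  lubricant degradation: 0.16 × 0.46 × 0.28 × 0.07 = 0.0014426
  cavitation: 0.34 × 0.38 × 0.92 × 0.70 = 0.083205
  shaft misalignment: 0.29 × 0.39 × 0.43 × 0.60 = 0.02918
  rotor imbalance: 0.21 × 0.17 × 0.65 × 0.09 = 0.0020885
The unnormalized weights sum to 0.11592.
P(cavitation | evidence) = 0.083205 / 0.11592 ≈ 0.718.

0.718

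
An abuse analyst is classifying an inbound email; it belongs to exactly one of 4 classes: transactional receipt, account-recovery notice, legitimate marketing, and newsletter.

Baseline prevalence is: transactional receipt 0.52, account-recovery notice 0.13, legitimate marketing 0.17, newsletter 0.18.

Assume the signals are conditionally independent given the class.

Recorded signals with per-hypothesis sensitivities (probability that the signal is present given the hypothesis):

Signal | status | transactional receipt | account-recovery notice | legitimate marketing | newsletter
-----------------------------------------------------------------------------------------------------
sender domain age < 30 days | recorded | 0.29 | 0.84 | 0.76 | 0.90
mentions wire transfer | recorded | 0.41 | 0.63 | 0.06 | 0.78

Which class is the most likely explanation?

Multiply each prior by the joint likelihood of the signal pattern:
  transactional receipt: 0.52 × 0.29 × 0.41 = 0.061828
  account-recovery notice: 0.13 × 0.84 × 0.63 = 0.068796
  legitimate marketing: 0.17 × 0.76 × 0.06 = 0.007752
  newsletter: 0.18 × 0.90 × 0.78 = 0.12636
Marginal likelihood of the evidence = 0.26474.
P(transactional receipt | evidence) ≈ 0.061828 / 0.26474 ≈ 0.234
P(account-recovery notice | evidence) ≈ 0.068796 / 0.26474 ≈ 0.260
P(legitimate marketing | evidence) ≈ 0.007752 / 0.26474 ≈ 0.029
P(newsletter | evidence) ≈ 0.12636 / 0.26474 ≈ 0.477
The largest is 0.477, so newsletter is most probable.

newsletter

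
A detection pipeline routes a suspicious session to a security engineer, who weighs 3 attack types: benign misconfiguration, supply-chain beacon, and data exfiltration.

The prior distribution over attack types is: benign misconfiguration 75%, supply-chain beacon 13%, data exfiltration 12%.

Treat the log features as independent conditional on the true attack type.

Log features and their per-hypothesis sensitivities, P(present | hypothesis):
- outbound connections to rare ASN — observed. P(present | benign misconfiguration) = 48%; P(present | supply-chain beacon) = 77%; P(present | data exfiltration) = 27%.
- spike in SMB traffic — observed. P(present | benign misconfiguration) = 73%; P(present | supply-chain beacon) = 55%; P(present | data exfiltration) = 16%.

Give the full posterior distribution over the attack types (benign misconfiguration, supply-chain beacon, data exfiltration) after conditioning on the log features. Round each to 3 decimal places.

For each hypothesis, the unnormalized posterior weight is prior × product of the log feature likelihoods:
  benign misconfiguration: 0.75 × 0.48 × 0.73 = 0.2628
  supply-chain beacon: 0.13 × 0.77 × 0.55 = 0.055055
  data exfiltration: 0.12 × 0.27 × 0.16 = 0.005184
The unnormalized weights sum to 0.32304.
P(benign misconfiguration | evidence) = 0.2628 / 0.32304 ≈ 0.814
P(supply-chain beacon | evidence) = 0.055055 / 0.32304 ≈ 0.170
P(data exfiltration | evidence) = 0.005184 / 0.32304 ≈ 0.016

0.814, 0.170, 0.016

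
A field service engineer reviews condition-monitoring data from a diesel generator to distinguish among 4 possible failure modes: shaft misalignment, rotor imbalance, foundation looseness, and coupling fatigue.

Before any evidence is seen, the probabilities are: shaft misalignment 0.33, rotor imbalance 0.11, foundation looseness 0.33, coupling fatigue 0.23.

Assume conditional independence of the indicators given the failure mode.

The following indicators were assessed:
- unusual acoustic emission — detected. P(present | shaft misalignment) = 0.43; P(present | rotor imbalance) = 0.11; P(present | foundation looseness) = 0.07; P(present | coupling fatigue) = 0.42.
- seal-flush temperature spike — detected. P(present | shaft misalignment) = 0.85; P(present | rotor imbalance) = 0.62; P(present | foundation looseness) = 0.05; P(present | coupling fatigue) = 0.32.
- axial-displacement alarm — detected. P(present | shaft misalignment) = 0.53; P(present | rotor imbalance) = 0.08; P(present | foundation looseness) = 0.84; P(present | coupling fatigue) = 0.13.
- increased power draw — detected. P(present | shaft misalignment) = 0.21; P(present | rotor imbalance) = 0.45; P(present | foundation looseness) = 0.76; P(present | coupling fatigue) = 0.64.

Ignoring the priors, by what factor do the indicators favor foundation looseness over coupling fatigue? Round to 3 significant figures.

Joint likelihood of the indicator pattern under each hypothesis:
  foundation looseness: 0.07 × 0.05 × 0.84 × 0.76 = 0.0022344
  coupling fatigue: 0.42 × 0.32 × 0.13 × 0.64 = 0.011182
Bayes factor = 0.0022344 / 0.011182 ≈ 0.200

0.200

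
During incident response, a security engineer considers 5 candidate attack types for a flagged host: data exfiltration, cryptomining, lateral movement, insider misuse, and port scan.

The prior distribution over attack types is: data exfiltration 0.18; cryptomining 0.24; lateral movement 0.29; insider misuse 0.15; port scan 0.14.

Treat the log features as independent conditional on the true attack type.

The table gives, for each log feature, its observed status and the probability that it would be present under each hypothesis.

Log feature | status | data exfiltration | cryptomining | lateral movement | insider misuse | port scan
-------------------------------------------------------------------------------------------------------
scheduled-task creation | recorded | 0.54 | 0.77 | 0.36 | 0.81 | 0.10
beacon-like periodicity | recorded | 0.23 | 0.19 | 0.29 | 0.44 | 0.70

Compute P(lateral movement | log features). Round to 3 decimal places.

For each hypothesis, the unnormalized posterior weight is prior × product of the log feature likelihoods:
  data exfiltration: 0.18 × 0.54 × 0.23 = 0.022356
  cryptomining: 0.24 × 0.77 × 0.19 = 0.035112
  lateral movement: 0.29 × 0.36 × 0.29 = 0.030276
  insider misuse: 0.15 × 0.81 × 0.44 = 0.05346
  port scan: 0.14 × 0.10 × 0.70 = 0.0098
Marginal likelihood of the evidence = 0.151.
P(lateral movement | evidence) = 0.030276 / 0.151 ≈ 0.200.

0.200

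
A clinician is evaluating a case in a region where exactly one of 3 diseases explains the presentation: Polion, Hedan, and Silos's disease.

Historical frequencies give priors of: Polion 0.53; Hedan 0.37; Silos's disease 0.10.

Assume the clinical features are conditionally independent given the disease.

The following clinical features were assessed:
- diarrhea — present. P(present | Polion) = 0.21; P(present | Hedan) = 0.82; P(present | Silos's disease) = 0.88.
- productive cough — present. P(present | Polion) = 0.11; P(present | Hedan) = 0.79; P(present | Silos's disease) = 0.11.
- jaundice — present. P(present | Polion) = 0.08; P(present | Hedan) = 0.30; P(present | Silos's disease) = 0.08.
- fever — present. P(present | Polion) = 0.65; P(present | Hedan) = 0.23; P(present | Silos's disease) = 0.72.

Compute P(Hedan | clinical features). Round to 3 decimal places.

For each hypothesis, the unnormalized posterior weight is prior × product of the clinical feature likelihoods:
  Polion: 0.53 × 0.21 × 0.11 × 0.08 × 0.65 = 0.00063664
  Hedan: 0.37 × 0.82 × 0.79 × 0.30 × 0.23 = 0.016538
  Silos's disease: 0.10 × 0.88 × 0.11 × 0.08 × 0.72 = 0.00055757
Marginal likelihood of the evidence = 0.017733.
P(Hedan | evidence) = 0.016538 / 0.017733 ≈ 0.933.

0.933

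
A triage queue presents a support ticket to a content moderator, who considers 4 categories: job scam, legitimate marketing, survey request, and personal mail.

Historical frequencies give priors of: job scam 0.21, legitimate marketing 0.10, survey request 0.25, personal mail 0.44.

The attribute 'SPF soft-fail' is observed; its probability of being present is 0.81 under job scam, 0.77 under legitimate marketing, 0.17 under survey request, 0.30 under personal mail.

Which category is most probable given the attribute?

job scam

Multiply each prior by the likelihood of the attribute:
  job scam: 0.21 × 0.81 = 0.1701
  legitimate marketing: 0.10 × 0.77 = 0.077
  survey request: 0.25 × 0.17 = 0.0425
  personal mail: 0.44 × 0.30 = 0.132
Normalizing constant Z = 0.1701 + 0.077 + 0.0425 + 0.132 = 0.4216.
P(job scam | evidence) ≈ 0.1701 / 0.4216 ≈ 0.403
P(legitimate marketing | evidence) ≈ 0.077 / 0.4216 ≈ 0.183
P(survey request | evidence) ≈ 0.0425 / 0.4216 ≈ 0.101
P(personal mail | evidence) ≈ 0.132 / 0.4216 ≈ 0.313
The largest is 0.403, so job scam is most probable.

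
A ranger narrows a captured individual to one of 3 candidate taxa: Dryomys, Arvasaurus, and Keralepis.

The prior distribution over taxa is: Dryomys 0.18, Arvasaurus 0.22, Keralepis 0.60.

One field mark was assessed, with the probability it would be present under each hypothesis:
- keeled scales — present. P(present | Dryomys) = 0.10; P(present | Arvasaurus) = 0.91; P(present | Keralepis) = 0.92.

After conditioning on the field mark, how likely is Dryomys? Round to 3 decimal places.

For each hypothesis, the unnormalized posterior weight is prior × likelihood:
  Dryomys: 0.18 × 0.10 = 0.018
  Arvasaurus: 0.22 × 0.91 = 0.2002
  Keralepis: 0.60 × 0.92 = 0.552
Marginal likelihood of the evidence = 0.7702.
P(Dryomys | evidence) = 0.018 / 0.7702 ≈ 0.023.

0.023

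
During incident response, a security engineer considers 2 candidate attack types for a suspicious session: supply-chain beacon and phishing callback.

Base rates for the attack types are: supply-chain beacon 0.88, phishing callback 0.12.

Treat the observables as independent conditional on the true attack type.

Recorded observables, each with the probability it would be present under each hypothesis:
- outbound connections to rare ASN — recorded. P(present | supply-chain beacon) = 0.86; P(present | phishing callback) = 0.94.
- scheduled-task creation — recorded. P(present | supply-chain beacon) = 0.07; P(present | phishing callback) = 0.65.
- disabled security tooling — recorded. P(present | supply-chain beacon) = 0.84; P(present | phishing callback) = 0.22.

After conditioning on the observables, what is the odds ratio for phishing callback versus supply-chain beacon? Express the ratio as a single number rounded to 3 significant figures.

The normalizing constant cancels in an odds ratio, so compute prior × likelihood for the two hypotheses only:
  phishing callback: 0.12 × 0.94 × 0.65 × 0.22 = 0.01613
  supply-chain beacon: 0.88 × 0.86 × 0.07 × 0.84 = 0.0445
Posterior odds = 0.01613 / 0.0445 ≈ 0.362.

0.362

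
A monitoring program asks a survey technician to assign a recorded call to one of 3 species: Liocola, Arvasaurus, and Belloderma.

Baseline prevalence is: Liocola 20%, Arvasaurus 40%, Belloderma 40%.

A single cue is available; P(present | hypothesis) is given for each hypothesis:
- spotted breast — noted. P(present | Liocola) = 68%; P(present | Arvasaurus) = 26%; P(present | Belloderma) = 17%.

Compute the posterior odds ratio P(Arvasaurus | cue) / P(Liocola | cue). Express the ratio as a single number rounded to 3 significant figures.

0.765

Posterior odds equal prior odds times the likelihood ratio; only the two competing hypotheses matter.
  Arvasaurus: 0.40 × 0.26 = 0.104
  Liocola: 0.20 × 0.68 = 0.136
Posterior odds = 0.104 / 0.136 ≈ 0.765.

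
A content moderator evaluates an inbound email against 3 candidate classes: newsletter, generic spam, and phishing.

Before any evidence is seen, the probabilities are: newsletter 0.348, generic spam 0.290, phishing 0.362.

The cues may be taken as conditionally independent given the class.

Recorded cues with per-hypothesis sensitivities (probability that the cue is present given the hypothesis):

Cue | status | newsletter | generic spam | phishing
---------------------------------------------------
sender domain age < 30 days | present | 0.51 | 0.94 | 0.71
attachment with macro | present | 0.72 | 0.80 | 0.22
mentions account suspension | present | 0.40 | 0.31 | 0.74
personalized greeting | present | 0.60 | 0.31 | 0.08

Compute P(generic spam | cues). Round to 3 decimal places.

0.381

For each hypothesis, the unnormalized posterior weight is prior × product of the cue likelihoods:
  newsletter: 0.348 × 0.51 × 0.72 × 0.40 × 0.60 = 0.030669
  generic spam: 0.290 × 0.94 × 0.80 × 0.31 × 0.31 = 0.020957
  phishing: 0.362 × 0.71 × 0.22 × 0.74 × 0.08 = 0.0033474
Normalizing constant Z = 0.030669 + 0.020957 + 0.0033474 = 0.054973.
P(generic spam | evidence) = 0.020957 / 0.054973 ≈ 0.381.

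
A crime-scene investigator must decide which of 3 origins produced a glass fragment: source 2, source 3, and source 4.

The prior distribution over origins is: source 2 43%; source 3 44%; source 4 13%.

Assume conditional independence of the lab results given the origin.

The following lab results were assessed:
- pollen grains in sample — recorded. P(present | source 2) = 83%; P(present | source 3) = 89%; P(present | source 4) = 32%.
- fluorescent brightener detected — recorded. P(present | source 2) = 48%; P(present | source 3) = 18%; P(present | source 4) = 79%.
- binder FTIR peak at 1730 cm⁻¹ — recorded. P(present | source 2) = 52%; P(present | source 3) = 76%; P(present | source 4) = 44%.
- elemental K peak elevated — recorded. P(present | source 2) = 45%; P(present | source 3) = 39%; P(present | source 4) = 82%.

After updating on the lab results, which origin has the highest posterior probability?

source 2

By Bayes' rule with conditional independence, the unnormalized weight for each hypothesis is prior × ∏ likelihoods:
  source 2: 0.43 × 0.83 × 0.48 × 0.52 × 0.45 = 0.040087
  source 3: 0.44 × 0.89 × 0.18 × 0.76 × 0.39 = 0.020893
  source 4: 0.13 × 0.32 × 0.79 × 0.44 × 0.82 = 0.011857
The unnormalized weights sum to 0.072837.
P(source 2 | evidence) ≈ 0.040087 / 0.072837 ≈ 0.550
P(source 3 | evidence) ≈ 0.020893 / 0.072837 ≈ 0.287
P(source 4 | evidence) ≈ 0.011857 / 0.072837 ≈ 0.163
The largest is 0.550, so source 2 is most probable.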